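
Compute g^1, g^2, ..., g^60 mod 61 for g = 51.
51^1, 51^2, ..., 51^{60} mod 61: [51, 39, 37, 57, 40, 27, 35, 16, 23, 14, 43, 58, 30, 5, 11, 12, 2, 41, 17, 13, 53, 19, 54, 9, 32, 46, 28, 25, 55, 60, 10, 22, 24, 4, 21, 34, 26, 45, 38, 47, 18, 3, 31, 56, 50, 49, 59, 20, 44, 48, 8, 42, 7, 52, 29, 15, 33, 36, 6, 1]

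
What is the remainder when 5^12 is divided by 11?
Using Fermat: 5^{10} ≡ 1 (mod 11). 12 ≡ 2 (mod 10). So 5^{12} ≡ 5^{2} ≡ 3 (mod 11)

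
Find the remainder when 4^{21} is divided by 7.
By Fermat: 4^{6} ≡ 1 mod 7. 21 = 3×6 + 3. So 4^{21} ≡ 4^{3} ≡ 1 mod 7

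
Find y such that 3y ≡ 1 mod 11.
Since 11 is prime, by Fermat 3^(-1) ≡ 3^{9} ≡ 4 mod 11. Verify: 3 × 4 = 12 ≡ 1 mod 11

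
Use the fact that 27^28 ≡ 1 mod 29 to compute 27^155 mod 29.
By Fermat: 27^{28} ≡ 1 mod 29. 155 = 5×28 + 15. So 27^{155} ≡ 27^{15} ≡ 2 mod 29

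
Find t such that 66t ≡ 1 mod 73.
Since 73 is prime, by Fermat 66^(-1) ≡ 66^{71} ≡ 52 mod 73. Verify: 66 × 52 = 3432 ≡ 1 mod 73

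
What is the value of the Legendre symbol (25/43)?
(25/43) = 25^{21} mod 43 = 1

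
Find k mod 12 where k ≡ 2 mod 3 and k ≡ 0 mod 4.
M = 3 × 4 = 12. M₁ = 4, y₁ ≡ 1 mod 3. M₂ = 3, y₂ ≡ 3 mod 4. k = 2×4×1 + 0×3×3 ≡ 8 mod 12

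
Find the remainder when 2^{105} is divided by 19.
By Fermat: 2^{18} ≡ 1 (mod 19). 105 = 5×18 + 15. So 2^{105} ≡ 2^{15} ≡ 12 (mod 19)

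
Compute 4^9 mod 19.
By repeated squaring mod 19: 4^{1}≡4, 4^{2}≡16, 4^{4}≡9, 4^{8}≡5. Then 4^{9} = 4^{8+1} ≡ 5 × 4 ≡ 1 mod 19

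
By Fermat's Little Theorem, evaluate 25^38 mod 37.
By Fermat: 25^{36} ≡ 1 (mod 37). So 25^{38} = 25^{36} · 25^{2} ≡ 25^{2} ≡ 33 (mod 37)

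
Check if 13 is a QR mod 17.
By Euler's criterion: 13^{8} ≡ 1 mod 17. Since this equals 1, 13 is a QR.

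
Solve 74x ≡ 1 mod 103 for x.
Since 103 is prime, by Fermat 74^(-1) ≡ 74^{101} ≡ 71 mod 103. Verify: 74 × 71 = 5254 ≡ 1 mod 103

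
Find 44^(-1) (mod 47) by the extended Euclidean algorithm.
Extended GCD: 44(-16) + 47(15) = 1. So 44^(-1) ≡ -16 ≡ 31 (mod 47). Verify: 44 × 31 = 1364 ≡ 1 (mod 47)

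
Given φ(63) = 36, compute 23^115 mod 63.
By Euler: 23^{36} ≡ 1 mod 63 since gcd(23, 63) = 1. 115 = 3×36 + 7. So 23^{115} ≡ 23^{7} ≡ 23 mod 63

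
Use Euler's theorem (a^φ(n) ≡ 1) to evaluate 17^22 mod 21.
By Euler: 17^{12} ≡ 1 mod 21 since gcd(17, 21) = 1. 22 = 1×12 + 10. So 17^{22} ≡ 17^{10} ≡ 4 mod 21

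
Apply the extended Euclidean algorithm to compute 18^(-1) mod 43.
Extended GCD: 18(12) + 43(-5) = 1. So 18^(-1) ≡ 12 (mod 43). Verify: 18 × 12 = 216 ≡ 1 (mod 43)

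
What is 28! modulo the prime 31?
(30)! = (28)! × (29) × (30) ≡ -1 (mod 31). So (28)! ≡ -1 × [(30)(29)]^(-1) ≡ 15 (mod 31)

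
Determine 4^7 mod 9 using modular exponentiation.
By repeated squaring mod 9: 4^{1}≡4, 4^{2}≡7, 4^{4}≡4. Then 4^{7} = 4^{4+2+1} ≡ 4 × 7 × 4 ≡ 4 mod 9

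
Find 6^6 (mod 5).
Using Fermat: 6^{4} ≡ 1 (mod 5). 6 ≡ 2 (mod 4). So 6^{6} ≡ 6^{2} ≡ 1 (mod 5)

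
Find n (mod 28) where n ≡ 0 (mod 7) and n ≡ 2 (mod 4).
M = 7 × 4 = 28. M₁ = 4, y₁ ≡ 2 (mod 7). M₂ = 7, y₂ ≡ 3 (mod 4). n = 0×4×2 + 2×7×3 ≡ 14 (mod 28)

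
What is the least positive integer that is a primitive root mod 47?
g = 5. Powers: [5, 25, 31, 14, 23, 21, 11, 8, 40, 12, ...] generates all 46 non-zero residues.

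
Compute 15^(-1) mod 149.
Since 149 is prime, by Fermat 15^(-1) ≡ 15^{147} ≡ 10 mod 149. Verify: 15 × 10 = 150 ≡ 1 mod 149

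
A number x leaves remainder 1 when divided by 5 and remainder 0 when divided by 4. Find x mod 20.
M = 5 × 4 = 20. M₁ = 4, y₁ ≡ 4 mod 5. M₂ = 5, y₂ ≡ 1 mod 4. x = 1×4×4 + 0×5×1 ≡ 16 mod 20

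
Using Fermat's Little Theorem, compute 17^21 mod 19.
By Fermat: 17^{18} ≡ 1 mod 19. So 17^{21} = 17^{18} · 17^{3} ≡ 17^{3} ≡ 11 mod 19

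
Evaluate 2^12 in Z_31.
By repeated squaring (mod 31): 2^{1}≡2, 2^{2}≡4, 2^{4}≡16, 2^{8}≡8. Then 2^{12} = 2^{8+4} ≡ 8 × 16 ≡ 4 (mod 31)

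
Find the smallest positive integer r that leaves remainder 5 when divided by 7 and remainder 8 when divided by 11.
M = 7 × 11 = 77. M₁ = 11, y₁ ≡ 2 (mod 7). M₂ = 7, y₂ ≡ 8 (mod 11). r = 5×11×2 + 8×7×8 ≡ 19 (mod 77)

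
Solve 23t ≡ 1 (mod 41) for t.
Since 41 is prime, by Fermat 23^(-1) ≡ 23^{39} ≡ 25 (mod 41). Verify: 23 × 25 = 575 ≡ 1 (mod 41)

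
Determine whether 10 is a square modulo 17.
By Euler's criterion: 10^{8} ≡ 16 mod 17. Since this equals -1 (≡ 16), 10 is not a QR.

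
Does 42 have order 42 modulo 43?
42^{2} ≡ 1 mod 43 and 2 < 42, so ord_43(42) = 2 ≠ 42 and 42 is not a primitive root.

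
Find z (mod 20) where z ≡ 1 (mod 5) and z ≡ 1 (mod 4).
M = 5 × 4 = 20. M₁ = 4, y₁ ≡ 4 (mod 5). M₂ = 5, y₂ ≡ 1 (mod 4). z = 1×4×4 + 1×5×1 ≡ 1 (mod 20)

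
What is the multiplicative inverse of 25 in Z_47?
Since 47 is prime, by Fermat 25^(-1) ≡ 25^{45} ≡ 32 (mod 47). Verify: 25 × 32 = 800 ≡ 1 (mod 47)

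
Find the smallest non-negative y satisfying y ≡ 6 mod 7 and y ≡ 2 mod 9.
M = 7 × 9 = 63. M₁ = 9, y₁ ≡ 4 mod 7. M₂ = 7, y₂ ≡ 4 mod 9. y = 6×9×4 + 2×7×4 ≡ 20 mod 63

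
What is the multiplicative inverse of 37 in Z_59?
Since 59 is prime, by Fermat 37^(-1) ≡ 37^{57} ≡ 8 (mod 59). Verify: 37 × 8 = 296 ≡ 1 (mod 59)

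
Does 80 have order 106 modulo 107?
ord_107(80) divides 106. For each prime q|106: 80^{53}≡106, 80^{2}≡87, none ≡ 1. So 80 has order 106 and is a primitive root mod 107.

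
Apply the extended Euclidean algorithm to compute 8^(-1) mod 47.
Extended GCD: 8(6) + 47(-1) = 1. So 8^(-1) ≡ 6 (mod 47). Verify: 8 × 6 = 48 ≡ 1 (mod 47)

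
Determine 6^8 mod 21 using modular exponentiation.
By repeated squaring mod 21: 6^{1}≡6, 6^{2}≡15, 6^{4}≡15, 6^{8}≡15. So 6^{8} ≡ 15 mod 21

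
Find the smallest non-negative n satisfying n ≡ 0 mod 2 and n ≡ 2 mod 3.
M = 2 × 3 = 6. M₁ = 3, y₁ ≡ 1 mod 2. M₂ = 2, y₂ ≡ 2 mod 3. n = 0×3×1 + 2×2×2 ≡ 2 mod 6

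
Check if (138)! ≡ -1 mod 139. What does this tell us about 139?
(138)! mod 139 = 138. Since this equals -1 mod 139, Wilson confirms 139 is prime.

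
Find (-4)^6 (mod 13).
By repeated squaring (mod 13): (-4)^{1}≡9, (-4)^{2}≡3, (-4)^{4}≡9. Then (-4)^{6} = (-4)^{4+2} ≡ 9 × 3 ≡ 1 (mod 13)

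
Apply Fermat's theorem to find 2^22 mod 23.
By Fermat's Little Theorem, 2^{22} ≡ 1 mod 23 since 23 is prime and gcd(2, 23) = 1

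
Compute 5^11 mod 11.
Using Fermat: 5^{10} ≡ 1 mod 11. 11 ≡ 1 mod 10. So 5^{11} ≡ 5^{1} ≡ 5 mod 11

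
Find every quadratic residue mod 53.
QRs mod 53: {1, 4, 6, 7, 9, 10, 11, 13, 15, 16, 17, 24, 25, 28, 29, 36, 37, 38, 40, 42, 43, 44, 46, 47, 49, 52}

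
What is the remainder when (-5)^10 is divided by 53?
By repeated squaring (mod 53): (-5)^{1}≡48, (-5)^{2}≡25, (-5)^{4}≡42, (-5)^{8}≡15. Then (-5)^{10} = (-5)^{8+2} ≡ 15 × 25 ≡ 4 (mod 53)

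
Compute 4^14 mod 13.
Using Fermat: 4^{12} ≡ 1 (mod 13). 14 ≡ 2 (mod 12). So 4^{14} ≡ 4^{2} ≡ 3 (mod 13)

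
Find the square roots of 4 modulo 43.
The square roots of 4 mod 43 are 41 and 2. Verify: 41² = 1681 ≡ 4 mod 43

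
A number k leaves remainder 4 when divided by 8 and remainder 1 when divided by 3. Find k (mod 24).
M = 8 × 3 = 24. M₁ = 3, y₁ ≡ 3 (mod 8). M₂ = 8, y₂ ≡ 2 (mod 3). k = 4×3×3 + 1×8×2 ≡ 4 (mod 24)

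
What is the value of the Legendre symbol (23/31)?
(23/31) = 23^{15} mod 31 = -1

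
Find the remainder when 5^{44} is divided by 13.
By Fermat: 5^{12} ≡ 1 mod 13. 44 = 3×12 + 8. So 5^{44} ≡ 5^{8} ≡ 1 mod 13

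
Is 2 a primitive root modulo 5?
ord_5(2) divides 4. For each prime q|4: 2^{2}≡4, none ≡ 1. So 2 has order 4 and is a primitive root mod 5.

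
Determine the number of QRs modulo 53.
The squaring map on Z_53* is 2-to-1, so there are (52)/2 = 26 QRs.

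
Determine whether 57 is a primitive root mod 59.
57^{29} ≡ 1 mod 59 and 29 < 58, so ord_59(57) = 29 ≠ 58 and 57 is not a primitive root.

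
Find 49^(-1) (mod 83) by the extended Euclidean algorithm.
Extended GCD: 49(-22) + 83(13) = 1. So 49^(-1) ≡ -22 ≡ 61 (mod 83). Verify: 49 × 61 = 2989 ≡ 1 (mod 83)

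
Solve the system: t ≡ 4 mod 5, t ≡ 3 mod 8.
M = 5 × 8 = 40. M₁ = 8, y₁ ≡ 2 mod 5. M₂ = 5, y₂ ≡ 5 mod 8. t = 4×8×2 + 3×5×5 ≡ 19 mod 40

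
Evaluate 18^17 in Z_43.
By repeated squaring (mod 43): 18^{1}≡18, 18^{2}≡23, 18^{4}≡13, 18^{8}≡40, 18^{16}≡9. Then 18^{17} = 18^{16+1} ≡ 9 × 18 ≡ 33 (mod 43)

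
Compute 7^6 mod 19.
By repeated squaring mod 19: 7^{1}≡7, 7^{2}≡11, 7^{4}≡7. Then 7^{6} = 7^{4+2} ≡ 7 × 11 ≡ 1 mod 19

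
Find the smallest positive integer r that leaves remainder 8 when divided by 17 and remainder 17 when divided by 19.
M = 17 × 19 = 323. M₁ = 19, y₁ ≡ 9 (mod 17). M₂ = 17, y₂ ≡ 9 (mod 19). r = 8×19×9 + 17×17×9 ≡ 93 (mod 323)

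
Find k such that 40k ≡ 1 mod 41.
Since 41 is prime, by Fermat 40^(-1) ≡ 40^{39} ≡ 40 mod 41. Verify: 40 × 40 = 1600 ≡ 1 mod 41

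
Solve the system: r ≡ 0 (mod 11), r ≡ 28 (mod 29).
M = 11 × 29 = 319. M₁ = 29, y₁ ≡ 8 (mod 11). M₂ = 11, y₂ ≡ 8 (mod 29). r = 0×29×8 + 28×11×8 ≡ 231 (mod 319)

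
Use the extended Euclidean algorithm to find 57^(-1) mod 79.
Extended GCD: 57(-18) + 79(13) = 1. So 57^(-1) ≡ -18 ≡ 61 mod 79. Verify: 57 × 61 = 3477 ≡ 1 mod 79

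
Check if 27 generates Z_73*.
27^{4} ≡ 1 (mod 73) and 4 < 72, so ord_73(27) = 4 ≠ 72 and 27 is not a primitive root.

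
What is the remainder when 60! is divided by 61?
By Wilson's theorem, (60)! ≡ -1 ≡ 60 (mod 61)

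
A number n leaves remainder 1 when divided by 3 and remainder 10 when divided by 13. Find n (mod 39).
M = 3 × 13 = 39. M₁ = 13, y₁ ≡ 1 (mod 3). M₂ = 3, y₂ ≡ 9 (mod 13). n = 1×13×1 + 10×3×9 ≡ 10 (mod 39)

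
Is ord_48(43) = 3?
Powers of 43 mod 48: 43^1≡43, 43^2≡25, 43^3≡19, 43^4≡1. 43^3≡19≢1, so ord ≠ 3. No, the actual order is 4.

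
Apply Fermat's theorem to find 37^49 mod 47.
By Fermat: 37^{46} ≡ 1 mod 47. So 37^{49} = 37^{46} · 37^{3} ≡ 37^{3} ≡ 34 mod 47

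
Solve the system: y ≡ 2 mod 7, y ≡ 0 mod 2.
M = 7 × 2 = 14. M₁ = 2, y₁ ≡ 4 mod 7. M₂ = 7, y₂ ≡ 1 mod 2. y = 2×2×4 + 0×7×1 ≡ 2 mod 14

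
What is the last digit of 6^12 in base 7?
Using Fermat: 6^{6} ≡ 1 (mod 7). 12 ≡ 0 (mod 6). So 6^{12} ≡ 6^{0} ≡ 1 (mod 7)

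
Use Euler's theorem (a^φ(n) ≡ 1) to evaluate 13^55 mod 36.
By Euler: 13^{12} ≡ 1 mod 36 since gcd(13, 36) = 1. 55 = 4×12 + 7. So 13^{55} ≡ 13^{7} ≡ 13 mod 36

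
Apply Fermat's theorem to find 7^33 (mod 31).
By Fermat: 7^{30} ≡ 1 (mod 31). So 7^{33} = 7^{30} · 7^{3} ≡ 7^{3} ≡ 2 (mod 31)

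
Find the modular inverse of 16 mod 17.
Since 17 is prime, by Fermat 16^(-1) ≡ 16^{15} ≡ 16 (mod 17). Verify: 16 × 16 = 256 ≡ 1 (mod 17)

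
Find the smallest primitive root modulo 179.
g = 2. For each prime q|178: 2^{89}≡178, 2^{2}≡4, none ≡ 1, so ord_179(2) = 178 and 2 is a primitive root.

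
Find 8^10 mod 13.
By repeated squaring mod 13: 8^{1}≡8, 8^{2}≡12, 8^{4}≡1, 8^{8}≡1. Then 8^{10} = 8^{8+2} ≡ 1 × 12 ≡ 12 mod 13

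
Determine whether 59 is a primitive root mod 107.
ord_107(59) divides 106. For each prime q|106: 59^{53}≡106, 59^{2}≡57, none ≡ 1. So 59 has order 106 and is a primitive root mod 107.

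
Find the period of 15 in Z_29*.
Powers of 15 mod 29: 15^1≡15, 15^2≡22, 15^3≡11, 15^4≡20, 15^5≡10, 15^6≡5, 15^7≡17, 15^8≡23, 15^9≡26, 15^10≡13, 15^11≡21, 15^12≡25, 15^13≡27, 15^14≡28, 15^15≡14, 15^16≡7, 15^17≡18, 15^18≡9, 15^19≡19, 15^20≡24, 15^21≡12, 15^22≡6, 15^23≡3, 15^24≡16, 15^25≡8, 15^26≡4, 15^27≡2, 15^28≡1. ord_29(15) = 28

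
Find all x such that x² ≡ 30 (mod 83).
The square roots of 30 mod 83 are 69 and 14. Verify: 69² = 4761 ≡ 30 (mod 83)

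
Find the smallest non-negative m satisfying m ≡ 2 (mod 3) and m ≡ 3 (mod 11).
M = 3 × 11 = 33. M₁ = 11, y₁ ≡ 2 (mod 3). M₂ = 3, y₂ ≡ 4 (mod 11). m = 2×11×2 + 3×3×4 ≡ 14 (mod 33)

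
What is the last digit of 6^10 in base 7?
Using Fermat: 6^{6} ≡ 1 (mod 7). 10 ≡ 4 (mod 6). So 6^{10} ≡ 6^{4} ≡ 1 (mod 7)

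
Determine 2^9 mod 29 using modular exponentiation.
By repeated squaring (mod 29): 2^{1}≡2, 2^{2}≡4, 2^{4}≡16, 2^{8}≡24. Then 2^{9} = 2^{8+1} ≡ 24 × 2 ≡ 19 (mod 29)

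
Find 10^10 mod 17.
By repeated squaring mod 17: 10^{1}≡10, 10^{2}≡15, 10^{4}≡4, 10^{8}≡16. Then 10^{10} = 10^{8+2} ≡ 16 × 15 ≡ 2 mod 17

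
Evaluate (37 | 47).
(37/47) = 37^{23} mod 47 = 1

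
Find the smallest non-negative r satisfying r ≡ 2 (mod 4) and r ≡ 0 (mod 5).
M = 4 × 5 = 20. M₁ = 5, y₁ ≡ 1 (mod 4). M₂ = 4, y₂ ≡ 4 (mod 5). r = 2×5×1 + 0×4×4 ≡ 10 (mod 20)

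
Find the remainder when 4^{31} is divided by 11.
By Fermat: 4^{10} ≡ 1 (mod 11). 31 = 3×10 + 1. So 4^{31} ≡ 4^{1} ≡ 4 (mod 11)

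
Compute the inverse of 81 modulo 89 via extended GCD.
Extended GCD: 81(11) + 89(-10) = 1. So 81^(-1) ≡ 11 (mod 89). Verify: 81 × 11 = 891 ≡ 1 (mod 89)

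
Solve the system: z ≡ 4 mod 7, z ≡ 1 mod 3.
M = 7 × 3 = 21. M₁ = 3, y₁ ≡ 5 mod 7. M₂ = 7, y₂ ≡ 1 mod 3. z = 4×3×5 + 1×7×1 ≡ 4 mod 21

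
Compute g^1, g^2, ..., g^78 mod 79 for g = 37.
37^1, 37^2, ..., 37^{78} mod 79: [37, 26, 14, 44, 48, 38, 63, 40, 58, 13, 7, 22, 24, 19, 71, 20, 29, 46, 43, 11, 12, 49, 75, 10, 54, 23, 61, 45, 6, 64, 77, 5, 27, 51, 70, 62, 3, 32, 78, 42, 53, 65, 35, 31, 41, 16, 39, 21, 66, 72, 57, 55, 60, 8, 59, 50, 33, 36, 68, 67, 30, 4, 69, 25, 56, 18, 34, 73, 15, 2, 74, 52, 28, 9, 17, 76, 47, 1]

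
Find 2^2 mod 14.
2^{2} = 4 ≡ 4 mod 14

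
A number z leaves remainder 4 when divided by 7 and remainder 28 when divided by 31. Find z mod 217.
M = 7 × 31 = 217. M₁ = 31, y₁ ≡ 5 mod 7. M₂ = 7, y₂ ≡ 9 mod 31. z = 4×31×5 + 28×7×9 ≡ 214 mod 217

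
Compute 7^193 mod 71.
Using Fermat: 7^{70} ≡ 1 (mod 71). 193 ≡ 53 (mod 70). So 7^{193} ≡ 7^{53} ≡ 63 (mod 71)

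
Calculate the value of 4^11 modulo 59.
By repeated squaring mod 59: 4^{1}≡4, 4^{2}≡16, 4^{4}≡20, 4^{8}≡46. Then 4^{11} = 4^{8+2+1} ≡ 46 × 16 × 4 ≡ 53 mod 59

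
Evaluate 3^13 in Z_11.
Using Fermat: 3^{10} ≡ 1 mod 11. 13 ≡ 3 mod 10. So 3^{13} ≡ 3^{3} ≡ 5 mod 11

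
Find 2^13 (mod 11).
Using Fermat: 2^{10} ≡ 1 (mod 11). 13 ≡ 3 (mod 10). So 2^{13} ≡ 2^{3} ≡ 8 (mod 11)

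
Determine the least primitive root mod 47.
g = 5. Powers: [5, 25, 31, 14, 23, 21, 11, 8, 40, ...] generates all 46 non-zero residues.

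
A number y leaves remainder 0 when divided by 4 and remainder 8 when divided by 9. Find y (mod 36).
M = 4 × 9 = 36. M₁ = 9, y₁ ≡ 1 (mod 4). M₂ = 4, y₂ ≡ 7 (mod 9). y = 0×9×1 + 8×4×7 ≡ 8 (mod 36)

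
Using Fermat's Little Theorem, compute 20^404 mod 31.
By Fermat: 20^{30} ≡ 1 mod 31. 404 ≡ 14 mod 30. So 20^{404} ≡ 20^{14} ≡ 14 mod 31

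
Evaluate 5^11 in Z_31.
By repeated squaring (mod 31): 5^{1}≡5, 5^{2}≡25, 5^{4}≡5, 5^{8}≡25. Then 5^{11} = 5^{8+2+1} ≡ 25 × 25 × 5 ≡ 25 (mod 31)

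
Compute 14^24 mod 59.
By repeated squaring mod 59: 14^{1}≡14, 14^{2}≡19, 14^{4}≡7, 14^{8}≡49, 14^{16}≡41. Then 14^{24} = 14^{16+8} ≡ 41 × 49 ≡ 3 mod 59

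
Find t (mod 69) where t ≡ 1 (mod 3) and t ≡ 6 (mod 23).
M = 3 × 23 = 69. M₁ = 23, y₁ ≡ 2 (mod 3). M₂ = 3, y₂ ≡ 8 (mod 23). t = 1×23×2 + 6×3×8 ≡ 52 (mod 69)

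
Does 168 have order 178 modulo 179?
168^{89} ≡ 1 mod 179 and 89 < 178, so ord_179(168) = 89 ≠ 178 and 168 is not a primitive root.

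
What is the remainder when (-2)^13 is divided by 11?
Using Fermat: (-2)^{10} ≡ 1 (mod 11). 13 ≡ 3 (mod 10). So (-2)^{13} ≡ (-2)^{3} ≡ 3 (mod 11)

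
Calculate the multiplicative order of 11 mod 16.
Powers of 11 mod 16: 11^1≡11, 11^2≡9, 11^3≡3, 11^4≡1. Order = 4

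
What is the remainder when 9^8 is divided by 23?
By repeated squaring mod 23: 9^{1}≡9, 9^{2}≡12, 9^{4}≡6, 9^{8}≡13. So 9^{8} ≡ 13 mod 23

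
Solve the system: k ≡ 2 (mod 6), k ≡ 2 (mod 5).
M = 6 × 5 = 30. M₁ = 5, y₁ ≡ 5 (mod 6). M₂ = 6, y₂ ≡ 1 (mod 5). k = 2×5×5 + 2×6×1 ≡ 2 (mod 30)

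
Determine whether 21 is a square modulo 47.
By Euler's criterion: 21^{23} ≡ 1 mod 47. Since this equals 1, 21 is a QR.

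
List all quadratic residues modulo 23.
Quadratic residues modulo 23: {1, 2, 3, 4, 6, 8, 9, 12, 13, 16, 18}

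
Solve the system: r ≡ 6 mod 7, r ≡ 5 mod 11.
M = 7 × 11 = 77. M₁ = 11, y₁ ≡ 2 mod 7. M₂ = 7, y₂ ≡ 8 mod 11. r = 6×11×2 + 5×7×8 ≡ 27 mod 77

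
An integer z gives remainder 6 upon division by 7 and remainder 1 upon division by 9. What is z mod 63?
M = 7 × 9 = 63. M₁ = 9, y₁ ≡ 4 mod 7. M₂ = 7, y₂ ≡ 4 mod 9. z = 6×9×4 + 1×7×4 ≡ 55 mod 63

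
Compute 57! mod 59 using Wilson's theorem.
(58)! = (57)! × (58) ≡ -1 mod 59. So (57)! ≡ -1 × (58)^(-1) ≡ (-1)×(-1) = 1 mod 59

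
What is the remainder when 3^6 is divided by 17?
By repeated squaring mod 17: 3^{1}≡3, 3^{2}≡9, 3^{4}≡13. Then 3^{6} = 3^{4+2} ≡ 13 × 9 ≡ 15 mod 17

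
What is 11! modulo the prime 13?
(12)! = (11)! × (12) ≡ -1 (mod 13). So (11)! ≡ -1 × (12)^(-1) ≡ (-1)×(-1) = 1 (mod 13)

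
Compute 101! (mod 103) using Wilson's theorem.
(102)! = (101)! × (102) ≡ -1 (mod 103). So (101)! ≡ -1 × (102)^(-1) ≡ (-1)×(-1) = 1 (mod 103)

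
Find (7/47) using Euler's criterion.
(7/47) = 7^{23} mod 47 = 1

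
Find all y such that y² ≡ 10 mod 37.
The square roots of 10 mod 37 are 26 and 11. Verify: 26² = 676 ≡ 10 mod 37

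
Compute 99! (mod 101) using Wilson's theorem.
(100)! = (99)! × (100) ≡ -1 (mod 101). So (99)! ≡ -1 × (100)^(-1) ≡ (-1)×(-1) = 1 (mod 101)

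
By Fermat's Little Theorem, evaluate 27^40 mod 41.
By Fermat's Little Theorem, 27^{40} ≡ 1 (mod 41) since 41 is prime and gcd(27, 41) = 1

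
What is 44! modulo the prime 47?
(46)! = (44)! × (45) × (46) ≡ -1 mod 47. So (44)! ≡ -1 × [(46)(45)]^(-1) ≡ 23 mod 47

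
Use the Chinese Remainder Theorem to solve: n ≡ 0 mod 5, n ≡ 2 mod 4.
M = 5 × 4 = 20. M₁ = 4, y₁ ≡ 4 mod 5. M₂ = 5, y₂ ≡ 1 mod 4. n = 0×4×4 + 2×5×1 ≡ 10 mod 20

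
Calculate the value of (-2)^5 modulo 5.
Using Fermat: (-2)^{4} ≡ 1 mod 5. 5 ≡ 1 mod 4. So (-2)^{5} ≡ (-2)^{1} ≡ 3 mod 5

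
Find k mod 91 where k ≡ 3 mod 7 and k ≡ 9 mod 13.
M = 7 × 13 = 91. M₁ = 13, y₁ ≡ 6 mod 7. M₂ = 7, y₂ ≡ 2 mod 13. k = 3×13×6 + 9×7×2 ≡ 87 mod 91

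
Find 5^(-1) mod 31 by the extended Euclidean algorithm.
Extended GCD: 5(-6) + 31(1) = 1. So 5^(-1) ≡ -6 ≡ 25 mod 31. Verify: 5 × 25 = 125 ≡ 1 mod 31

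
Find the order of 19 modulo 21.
Powers of 19 mod 21: 19^1≡19, 19^2≡4, 19^3≡13, 19^4≡16, 19^5≡10, 19^6≡1. So the order of 19 is 6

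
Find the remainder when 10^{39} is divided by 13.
By Fermat: 10^{12} ≡ 1 (mod 13). 39 = 3×12 + 3. So 10^{39} ≡ 10^{3} ≡ 12 (mod 13)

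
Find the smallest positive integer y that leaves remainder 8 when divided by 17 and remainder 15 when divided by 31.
M = 17 × 31 = 527. M₁ = 31, y₁ ≡ 11 (mod 17). M₂ = 17, y₂ ≡ 11 (mod 31). y = 8×31×11 + 15×17×11 ≡ 263 (mod 527)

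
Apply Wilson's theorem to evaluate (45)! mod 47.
(46)! = (45)! × (46) ≡ -1 mod 47. So (45)! ≡ -1 × (46)^(-1) ≡ (-1)×(-1) = 1 mod 47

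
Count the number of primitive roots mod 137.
Number of primitive roots mod 137 = φ(p-1) = φ(136) = 64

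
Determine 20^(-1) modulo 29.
Since 29 is prime, by Fermat 20^(-1) ≡ 20^{27} ≡ 16 (mod 29). Verify: 20 × 16 = 320 ≡ 1 (mod 29)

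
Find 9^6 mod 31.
By repeated squaring mod 31: 9^{1}≡9, 9^{2}≡19, 9^{4}≡20. Then 9^{6} = 9^{4+2} ≡ 20 × 19 ≡ 8 mod 31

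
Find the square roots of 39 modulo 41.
The square roots of 39 mod 41 are 11 and 30. Verify: 11² = 121 ≡ 39 (mod 41)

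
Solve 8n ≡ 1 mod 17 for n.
Since 17 is prime, by Fermat 8^(-1) ≡ 8^{15} ≡ 15 mod 17. Verify: 8 × 15 = 120 ≡ 1 mod 17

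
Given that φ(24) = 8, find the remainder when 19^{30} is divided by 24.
By Euler: 19^{8} ≡ 1 (mod 24) since gcd(19, 24) = 1. 30 = 3×8 + 6. So 19^{30} ≡ 19^{6} ≡ 1 (mod 24)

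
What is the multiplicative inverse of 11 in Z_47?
Since 47 is prime, by Fermat 11^(-1) ≡ 11^{45} ≡ 30 mod 47. Verify: 11 × 30 = 330 ≡ 1 mod 47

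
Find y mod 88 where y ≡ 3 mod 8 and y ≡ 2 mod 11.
M = 8 × 11 = 88. M₁ = 11, y₁ ≡ 3 mod 8. M₂ = 8, y₂ ≡ 7 mod 11. y = 3×11×3 + 2×8×7 ≡ 35 mod 88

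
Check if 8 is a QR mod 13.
By Euler's criterion: 8^{6} ≡ 12 (mod 13). Since this equals -1 (≡ 12), 8 is not a QR.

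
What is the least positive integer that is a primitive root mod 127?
g = 3. Powers: [3, 9, 27, 81, 116, 94, 28, 84, ...] generates all 126 non-zero residues.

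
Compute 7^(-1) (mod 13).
Since 13 is prime, by Fermat 7^(-1) ≡ 7^{11} ≡ 2 (mod 13). Verify: 7 × 2 = 14 ≡ 1 (mod 13)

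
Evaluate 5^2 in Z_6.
5^{2} = 25 ≡ 1 (mod 6)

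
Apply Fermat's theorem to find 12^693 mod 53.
By Fermat: 12^{52} ≡ 1 mod 53. 693 ≡ 17 mod 52. So 12^{693} ≡ 12^{17} ≡ 34 mod 53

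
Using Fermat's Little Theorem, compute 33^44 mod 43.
By Fermat: 33^{42} ≡ 1 mod 43. So 33^{44} = 33^{42} · 33^{2} ≡ 33^{2} ≡ 14 mod 43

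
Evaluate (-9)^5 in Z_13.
By repeated squaring mod 13: (-9)^{1}≡4, (-9)^{2}≡3, (-9)^{4}≡9. Then (-9)^{5} = (-9)^{4+1} ≡ 9 × 4 ≡ 10 mod 13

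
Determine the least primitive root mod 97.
g = 5. Powers: [5, 25, 28, 43, 21, 8, ...] generates all 96 non-zero residues.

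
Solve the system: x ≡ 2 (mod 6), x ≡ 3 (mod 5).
M = 6 × 5 = 30. M₁ = 5, y₁ ≡ 5 (mod 6). M₂ = 6, y₂ ≡ 1 (mod 5). x = 2×5×5 + 3×6×1 ≡ 8 (mod 30)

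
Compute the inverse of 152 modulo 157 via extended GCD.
Extended GCD: 152(-63) + 157(61) = 1. So 152^(-1) ≡ -63 ≡ 94 mod 157. Verify: 152 × 94 = 14288 ≡ 1 mod 157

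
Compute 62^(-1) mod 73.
Since 73 is prime, by Fermat 62^(-1) ≡ 62^{71} ≡ 53 mod 73. Verify: 62 × 53 = 3286 ≡ 1 mod 73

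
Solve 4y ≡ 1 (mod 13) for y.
Since 13 is prime, by Fermat 4^(-1) ≡ 4^{11} ≡ 10 (mod 13). Verify: 4 × 10 = 40 ≡ 1 (mod 13)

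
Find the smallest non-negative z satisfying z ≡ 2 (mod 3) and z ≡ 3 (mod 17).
M = 3 × 17 = 51. M₁ = 17, y₁ ≡ 2 (mod 3). M₂ = 3, y₂ ≡ 6 (mod 17). z = 2×17×2 + 3×3×6 ≡ 20 (mod 51)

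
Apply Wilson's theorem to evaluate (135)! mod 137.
(136)! = (135)! × (136) ≡ -1 mod 137. So (135)! ≡ -1 × (136)^(-1) ≡ (-1)×(-1) = 1 mod 137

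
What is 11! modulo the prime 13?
(12)! = (11)! × (12) ≡ -1 mod 13. So (11)! ≡ -1 × (12)^(-1) ≡ (-1)×(-1) = 1 mod 13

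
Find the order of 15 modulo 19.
Powers of 15 mod 19: 15^1≡15, 15^2≡16, 15^3≡12, 15^4≡9, 15^5≡2, 15^6≡11, 15^7≡13, 15^8≡5, 15^9≡18, 15^10≡4, 15^11≡3, 15^12≡7, 15^13≡10, 15^14≡17, 15^15≡8, 15^16≡6, 15^17≡14, 15^18≡1. Order = 18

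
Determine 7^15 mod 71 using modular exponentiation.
By repeated squaring mod 71: 7^{1}≡7, 7^{2}≡49, 7^{4}≡58, 7^{8}≡27. Then 7^{15} = 7^{8+4+2+1} ≡ 27 × 58 × 49 × 7 ≡ 23 mod 71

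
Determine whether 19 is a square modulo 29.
By Euler's criterion: 19^{14} ≡ 28 (mod 29). Since this equals -1 (≡ 28), 19 is not a QR.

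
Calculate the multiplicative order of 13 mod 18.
Powers of 13 mod 18: 13^1≡13, 13^2≡7, 13^3≡1. Order = 3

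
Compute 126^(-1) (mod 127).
Since 127 is prime, by Fermat 126^(-1) ≡ 126^{125} ≡ 126 (mod 127). Verify: 126 × 126 = 15876 ≡ 1 (mod 127)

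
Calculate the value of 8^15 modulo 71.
By repeated squaring mod 71: 8^{1}≡8, 8^{2}≡64, 8^{4}≡49, 8^{8}≡58. Then 8^{15} = 8^{8+4+2+1} ≡ 58 × 49 × 64 × 8 ≡ 30 mod 71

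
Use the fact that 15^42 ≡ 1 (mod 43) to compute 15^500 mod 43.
By Fermat: 15^{42} ≡ 1 (mod 43). 500 ≡ 38 (mod 42). So 15^{500} ≡ 15^{38} ≡ 40 (mod 43)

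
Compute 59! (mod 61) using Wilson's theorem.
(60)! = (59)! × (60) ≡ -1 (mod 61). So (59)! ≡ -1 × (60)^(-1) ≡ (-1)×(-1) = 1 (mod 61)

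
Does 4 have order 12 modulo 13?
4^{6} ≡ 1 mod 13 and 6 < 12, so ord_13(4) = 6 ≠ 12 and 4 is not a primitive root.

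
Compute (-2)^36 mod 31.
Using Fermat: (-2)^{30} ≡ 1 mod 31. 36 ≡ 6 mod 30. So (-2)^{36} ≡ (-2)^{6} ≡ 2 mod 31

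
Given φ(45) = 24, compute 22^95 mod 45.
By Euler: 22^{24} ≡ 1 (mod 45) since gcd(22, 45) = 1. 95 = 3×24 + 23. So 22^{95} ≡ 22^{23} ≡ 43 (mod 45)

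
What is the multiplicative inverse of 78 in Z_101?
Since 101 is prime, by Fermat 78^(-1) ≡ 78^{99} ≡ 79 mod 101. Verify: 78 × 79 = 6162 ≡ 1 mod 101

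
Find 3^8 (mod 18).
By repeated squaring (mod 18): 3^{1}≡3, 3^{2}≡9, 3^{4}≡9, 3^{8}≡9. So 3^{8} ≡ 9 (mod 18)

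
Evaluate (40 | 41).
(40/41) = 40^{20} mod 41 = 1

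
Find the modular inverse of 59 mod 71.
Since 71 is prime, by Fermat 59^(-1) ≡ 59^{69} ≡ 65 (mod 71). Verify: 59 × 65 = 3835 ≡ 1 (mod 71)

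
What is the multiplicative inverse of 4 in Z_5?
Since 5 is prime, by Fermat 4^(-1) ≡ 4^{3} ≡ 4 mod 5. Verify: 4 × 4 = 16 ≡ 1 mod 5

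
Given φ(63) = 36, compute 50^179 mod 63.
By Euler: 50^{36} ≡ 1 mod 63 since gcd(50, 63) = 1. 179 = 4×36 + 35. So 50^{179} ≡ 50^{35} ≡ 29 mod 63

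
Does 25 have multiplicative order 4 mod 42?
Powers of 25 mod 42: 25^1≡25, 25^2≡37, 25^3≡1. Already 25^3≡1, so the order is 3 < 4. No, the actual order is 3.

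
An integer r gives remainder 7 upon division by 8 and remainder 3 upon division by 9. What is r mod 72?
M = 8 × 9 = 72. M₁ = 9, y₁ ≡ 1 mod 8. M₂ = 8, y₂ ≡ 8 mod 9. r = 7×9×1 + 3×8×8 ≡ 39 mod 72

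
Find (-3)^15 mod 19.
By repeated squaring mod 19: (-3)^{1}≡16, (-3)^{2}≡9, (-3)^{4}≡5, (-3)^{8}≡6. Then (-3)^{15} = (-3)^{8+4+2+1} ≡ 6 × 5 × 9 × 16 ≡ 7 mod 19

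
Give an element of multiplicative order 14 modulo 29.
4 has order 14 mod 29 since 4^{14} ≡ 1 (mod 29) and no smaller power works.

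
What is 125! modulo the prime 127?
(126)! = (125)! × (126) ≡ -1 (mod 127). So (125)! ≡ -1 × (126)^(-1) ≡ (-1)×(-1) = 1 (mod 127)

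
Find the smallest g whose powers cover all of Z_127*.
g = 3. For each prime q|126: 3^{63}≡126, 3^{42}≡107, 3^{18}≡4, none ≡ 1, so ord_127(3) = 126 and 3 is a primitive root.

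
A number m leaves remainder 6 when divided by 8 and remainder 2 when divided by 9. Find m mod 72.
M = 8 × 9 = 72. M₁ = 9, y₁ ≡ 1 mod 8. M₂ = 8, y₂ ≡ 8 mod 9. m = 6×9×1 + 2×8×8 ≡ 38 mod 72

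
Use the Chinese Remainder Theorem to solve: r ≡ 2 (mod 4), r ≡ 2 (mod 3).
M = 4 × 3 = 12. M₁ = 3, y₁ ≡ 3 (mod 4). M₂ = 4, y₂ ≡ 1 (mod 3). r = 2×3×3 + 2×4×1 ≡ 2 (mod 12)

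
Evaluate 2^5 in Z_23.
By repeated squaring (mod 23): 2^{1}≡2, 2^{2}≡4, 2^{4}≡16. Then 2^{5} = 2^{4+1} ≡ 16 × 2 ≡ 9 (mod 23)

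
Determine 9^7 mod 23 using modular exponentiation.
By repeated squaring mod 23: 9^{1}≡9, 9^{2}≡12, 9^{4}≡6. Then 9^{7} = 9^{4+2+1} ≡ 6 × 12 × 9 ≡ 4 mod 23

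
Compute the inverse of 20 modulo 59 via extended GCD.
Extended GCD: 20(3) + 59(-1) = 1. So 20^(-1) ≡ 3 (mod 59). Verify: 20 × 3 = 60 ≡ 1 (mod 59)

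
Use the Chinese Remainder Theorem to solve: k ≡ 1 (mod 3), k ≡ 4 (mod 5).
M = 3 × 5 = 15. M₁ = 5, y₁ ≡ 2 (mod 3). M₂ = 3, y₂ ≡ 2 (mod 5). k = 1×5×2 + 4×3×2 ≡ 4 (mod 15)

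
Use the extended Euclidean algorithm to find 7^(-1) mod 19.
Extended GCD: 7(-8) + 19(3) = 1. So 7^(-1) ≡ -8 ≡ 11 (mod 19). Verify: 7 × 11 = 77 ≡ 1 (mod 19)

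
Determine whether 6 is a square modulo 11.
By Euler's criterion: 6^{5} ≡ 10 mod 11. Since this equals -1 (≡ 10), 6 is not a QR.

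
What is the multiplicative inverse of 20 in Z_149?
Since 149 is prime, by Fermat 20^(-1) ≡ 20^{147} ≡ 82 (mod 149). Verify: 20 × 82 = 1640 ≡ 1 (mod 149)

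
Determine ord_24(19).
Powers of 19 mod 24: 19^1≡19, 19^2≡1. Order = 2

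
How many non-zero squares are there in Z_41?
Exactly half the non-zero residues mod a prime are QRs: (41-1)/2 = 20.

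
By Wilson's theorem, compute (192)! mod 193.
By Wilson's theorem, (192)! ≡ -1 ≡ 192 mod 193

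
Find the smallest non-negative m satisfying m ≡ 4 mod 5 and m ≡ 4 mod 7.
M = 5 × 7 = 35. M₁ = 7, y₁ ≡ 3 mod 5. M₂ = 5, y₂ ≡ 3 mod 7. m = 4×7×3 + 4×5×3 ≡ 4 mod 35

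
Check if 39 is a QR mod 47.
By Euler's criterion: 39^{23} ≡ 46 (mod 47). Since this equals -1 (≡ 46), 39 is not a QR.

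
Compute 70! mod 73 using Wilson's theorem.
(72)! = (70)! × (71) × (72) ≡ -1 mod 73. So (70)! ≡ -1 × [(72)(71)]^(-1) ≡ 36 mod 73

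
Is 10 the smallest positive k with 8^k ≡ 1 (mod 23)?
Powers of 8 mod 23: 8^1≡8, 8^2≡18, 8^3≡6, 8^4≡2, 8^5≡16, 8^6≡13, 8^7≡12, 8^8≡4, 8^9≡9, 8^10≡3, 8^11≡1. 8^10≡3≢1, so ord ≠ 10. No, the actual order is 11.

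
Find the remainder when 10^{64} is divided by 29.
By Fermat: 10^{28} ≡ 1 mod 29. 64 = 2×28 + 8. So 10^{64} ≡ 10^{8} ≡ 25 mod 29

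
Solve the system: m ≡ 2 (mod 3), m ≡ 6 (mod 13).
M = 3 × 13 = 39. M₁ = 13, y₁ ≡ 1 (mod 3). M₂ = 3, y₂ ≡ 9 (mod 13). m = 2×13×1 + 6×3×9 ≡ 32 (mod 39)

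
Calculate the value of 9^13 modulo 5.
Using Fermat: 9^{4} ≡ 1 (mod 5). 13 ≡ 1 (mod 4). So 9^{13} ≡ 9^{1} ≡ 4 (mod 5)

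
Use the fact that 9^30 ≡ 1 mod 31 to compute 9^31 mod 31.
By Fermat: 9^{30} ≡ 1 mod 31. So 9^{31} = 9^{30} · 9^{1} ≡ 9^{1} ≡ 9 mod 31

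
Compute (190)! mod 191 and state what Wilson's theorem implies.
(190)! mod 191 = 190. Since this equals -1 mod 191, Wilson confirms 191 is prime.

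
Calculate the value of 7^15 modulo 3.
Using Fermat: 7^{2} ≡ 1 mod 3. 15 ≡ 1 mod 2. So 7^{15} ≡ 7^{1} ≡ 1 mod 3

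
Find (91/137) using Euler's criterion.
(91/137) = 91^{68} mod 137 = -1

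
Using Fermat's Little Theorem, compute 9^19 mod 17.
By Fermat: 9^{16} ≡ 1 mod 17. So 9^{19} = 9^{16} · 9^{3} ≡ 9^{3} ≡ 15 mod 17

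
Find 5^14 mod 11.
Using Fermat: 5^{10} ≡ 1 mod 11. 14 ≡ 4 mod 10. So 5^{14} ≡ 5^{4} ≡ 9 mod 11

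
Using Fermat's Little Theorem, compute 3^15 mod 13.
By Fermat: 3^{12} ≡ 1 mod 13. So 3^{15} = 3^{12} · 3^{3} ≡ 3^{3} ≡ 1 mod 13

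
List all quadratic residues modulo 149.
Quadratic residues modulo 149: {1, 4, 5, 6, 7, 9, 16, 17, 19, 20, 22, 24, 25, 26, 28, 29, 30, 31, 33, 35, 36, 37, 39, 42, 45, 46, 47, 49, 53, 54, 61, 63, 64, 67, 68, 69, 73, 76, 80, 81, 82, 85, 86, 88, 95, 96, 100, 102, 103, 104, 107, 110, 112, 113, 114, 116, 118, 119, 120, 121, 123, 124, 125, 127, 129, 130, 132, 133, 140, 142, 143, 144, 145, 148}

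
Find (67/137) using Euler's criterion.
(67/137) = 67^{68} mod 137 = -1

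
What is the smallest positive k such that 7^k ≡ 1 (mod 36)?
Powers of 7 mod 36: 7^1≡7, 7^2≡13, 7^3≡19, 7^4≡25, 7^5≡31, 7^6≡1. ord_36(7) = 6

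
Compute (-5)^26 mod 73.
By repeated squaring mod 73: (-5)^{1}≡68, (-5)^{2}≡25, (-5)^{4}≡41, (-5)^{8}≡2, (-5)^{16}≡4. Then (-5)^{26} = (-5)^{16+8+2} ≡ 4 × 2 × 25 ≡ 54 mod 73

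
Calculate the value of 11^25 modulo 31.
By repeated squaring (mod 31): 11^{1}≡11, 11^{2}≡28, 11^{4}≡9, 11^{8}≡19, 11^{16}≡20. Then 11^{25} = 11^{16+8+1} ≡ 20 × 19 × 11 ≡ 26 (mod 31)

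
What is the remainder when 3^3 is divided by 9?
3^{3} = 27 ≡ 0 (mod 9)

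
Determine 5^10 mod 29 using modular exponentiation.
By repeated squaring (mod 29): 5^{1}≡5, 5^{2}≡25, 5^{4}≡16, 5^{8}≡24. Then 5^{10} = 5^{8+2} ≡ 24 × 25 ≡ 20 (mod 29)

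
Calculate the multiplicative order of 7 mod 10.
Powers of 7 mod 10: 7^1≡7, 7^2≡9, 7^3≡3, 7^4≡1. Order = 4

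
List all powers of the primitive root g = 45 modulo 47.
45^1, 45^2, ..., 45^{46} mod 47: [45, 4, 39, 16, 15, 17, 13, 21, 5, 37, 20, 7, 33, 28, 38, 18, 11, 25, 44, 6, 35, 24, 46, 2, 43, 8, 31, 32, 30, 34, 26, 42, 10, 27, 40, 14, 19, 9, 29, 36, 22, 3, 41, 12, 23, 1]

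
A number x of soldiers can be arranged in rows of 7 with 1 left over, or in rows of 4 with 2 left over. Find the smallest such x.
M = 7 × 4 = 28. M₁ = 4, y₁ ≡ 2 mod 7. M₂ = 7, y₂ ≡ 3 mod 4. x = 1×4×2 + 2×7×3 ≡ 22 mod 28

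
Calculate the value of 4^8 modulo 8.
By repeated squaring (mod 8): 4^{1}≡4, 4^{2}≡0, 4^{4}≡0, 4^{8}≡0. So 4^{8} ≡ 0 (mod 8)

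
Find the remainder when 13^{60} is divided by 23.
By Fermat: 13^{22} ≡ 1 mod 23. 60 = 2×22 + 16. So 13^{60} ≡ 13^{16} ≡ 4 mod 23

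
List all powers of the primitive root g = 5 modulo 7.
5^1, 5^2, ..., 5^{6} mod 7: [5, 4, 6, 2, 3, 1]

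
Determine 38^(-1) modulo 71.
Since 71 is prime, by Fermat 38^(-1) ≡ 38^{69} ≡ 43 mod 71. Verify: 38 × 43 = 1634 ≡ 1 mod 71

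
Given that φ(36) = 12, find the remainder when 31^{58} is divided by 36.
By Euler: 31^{12} ≡ 1 mod 36 since gcd(31, 36) = 1. 58 = 4×12 + 10. So 31^{58} ≡ 31^{10} ≡ 13 mod 36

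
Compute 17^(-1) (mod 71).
Since 71 is prime, by Fermat 17^(-1) ≡ 17^{69} ≡ 46 (mod 71). Verify: 17 × 46 = 782 ≡ 1 (mod 71)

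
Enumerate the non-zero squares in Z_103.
Quadratic residues modulo 103: {1, 2, 4, 7, 8, 9, 13, 14, 15, 16, 17, 18, 19, 23, 25, 26, 28, 29, 30, 32, 33, 34, 36, 38, 41, 46, 49, 50, 52, 55, 56, 58, 59, 60, 61, 63, 64, 66, 68, 72, 76, 79, 81, 82, 83, 91, 92, 93, 97, 98, 100}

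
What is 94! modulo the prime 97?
(96)! = (94)! × (95) × (96) ≡ -1 mod 97. So (94)! ≡ -1 × [(96)(95)]^(-1) ≡ 48 mod 97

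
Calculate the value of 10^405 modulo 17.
Using Fermat: 10^{16} ≡ 1 (mod 17). 405 ≡ 5 (mod 16). So 10^{405} ≡ 10^{5} ≡ 6 (mod 17)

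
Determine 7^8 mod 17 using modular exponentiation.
By repeated squaring mod 17: 7^{1}≡7, 7^{2}≡15, 7^{4}≡4, 7^{8}≡16. So 7^{8} ≡ 16 mod 17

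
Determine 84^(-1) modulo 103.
Since 103 is prime, by Fermat 84^(-1) ≡ 84^{101} ≡ 65 mod 103. Verify: 84 × 65 = 5460 ≡ 1 mod 103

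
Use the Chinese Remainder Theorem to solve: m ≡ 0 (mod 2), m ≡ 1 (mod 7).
M = 2 × 7 = 14. M₁ = 7, y₁ ≡ 1 (mod 2). M₂ = 2, y₂ ≡ 4 (mod 7). m = 0×7×1 + 1×2×4 ≡ 8 (mod 14)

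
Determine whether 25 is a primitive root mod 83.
25^{41} ≡ 1 (mod 83) and 41 < 82, so ord_83(25) = 41 ≠ 82 and 25 is not a primitive root.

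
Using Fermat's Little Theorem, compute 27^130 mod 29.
By Fermat: 27^{28} ≡ 1 (mod 29). 130 = 4×28 + 18. So 27^{130} ≡ 27^{18} ≡ 13 (mod 29)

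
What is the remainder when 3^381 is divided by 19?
Using Fermat: 3^{18} ≡ 1 mod 19. 381 ≡ 3 mod 18. So 3^{381} ≡ 3^{3} ≡ 8 mod 19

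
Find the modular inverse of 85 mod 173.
Since 173 is prime, by Fermat 85^(-1) ≡ 85^{171} ≡ 57 mod 173. Verify: 85 × 57 = 4845 ≡ 1 mod 173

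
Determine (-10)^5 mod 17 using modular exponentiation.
By repeated squaring (mod 17): (-10)^{1}≡7, (-10)^{2}≡15, (-10)^{4}≡4. Then (-10)^{5} = (-10)^{4+1} ≡ 4 × 7 ≡ 11 (mod 17)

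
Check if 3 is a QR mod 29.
By Euler's criterion: 3^{14} ≡ 28 (mod 29). Since this equals -1 (≡ 28), 3 is not a QR.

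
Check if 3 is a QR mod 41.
By Euler's criterion: 3^{20} ≡ 40 (mod 41). Since this equals -1 (≡ 40), 3 is not a QR.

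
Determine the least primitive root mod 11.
g = 2. Powers: [2, 4, 8, 5, 10, 9, ...] generates all 10 non-zero residues.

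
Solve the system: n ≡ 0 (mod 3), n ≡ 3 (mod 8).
M = 3 × 8 = 24. M₁ = 8, y₁ ≡ 2 (mod 3). M₂ = 3, y₂ ≡ 3 (mod 8). n = 0×8×2 + 3×3×3 ≡ 3 (mod 24)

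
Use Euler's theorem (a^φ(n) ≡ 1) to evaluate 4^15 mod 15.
By Euler: 4^{8} ≡ 1 mod 15 since gcd(4, 15) = 1. 15 = 1×8 + 7. So 4^{15} ≡ 4^{7} ≡ 4 mod 15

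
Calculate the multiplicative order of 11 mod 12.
Powers of 11 mod 12: 11^1≡11, 11^2≡1. ord_12(11) = 2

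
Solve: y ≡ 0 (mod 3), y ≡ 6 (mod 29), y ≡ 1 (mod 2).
M = 3 × 29 × 2 = 174. M₁ = 58, y₁ ≡ 1 (mod 3). M₂ = 6, y₂ ≡ 5 (mod 29). M₃ = 87, y₃ ≡ 1 (mod 2). y = 0×58×1 + 6×6×5 + 1×87×1 ≡ 93 (mod 174)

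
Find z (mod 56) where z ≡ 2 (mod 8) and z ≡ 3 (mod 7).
M = 8 × 7 = 56. M₁ = 7, y₁ ≡ 7 (mod 8). M₂ = 8, y₂ ≡ 1 (mod 7). z = 2×7×7 + 3×8×1 ≡ 10 (mod 56)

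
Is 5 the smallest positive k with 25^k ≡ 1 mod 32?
Powers of 25 mod 32: 25^1≡25, 25^2≡17, 25^3≡9, 25^4≡1. Already 25^4≡1, so the order is 4 < 5. No, the actual order is 4.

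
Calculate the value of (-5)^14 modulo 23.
By repeated squaring mod 23: (-5)^{1}≡18, (-5)^{2}≡2, (-5)^{4}≡4, (-5)^{8}≡16. Then (-5)^{14} = (-5)^{8+4+2} ≡ 16 × 4 × 2 ≡ 13 mod 23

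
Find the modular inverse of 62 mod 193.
Since 193 is prime, by Fermat 62^(-1) ≡ 62^{191} ≡ 165 (mod 193). Verify: 62 × 165 = 10230 ≡ 1 (mod 193)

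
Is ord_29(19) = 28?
Powers of 19 mod 29: 19^1≡19, 19^2≡13, 19^3≡15, 19^4≡24, 19^5≡21, 19^6≡22, 19^7≡12, 19^8≡25, 19^9≡11, 19^10≡6, 19^11≡27, 19^12≡20, 19^13≡3, 19^14≡28, 19^15≡10, 19^16≡16, 19^17≡14, 19^18≡5, 19^19≡8, 19^20≡7, 19^21≡17, 19^22≡4, 19^23≡18, 19^24≡23, 19^25≡2, 19^26≡9, 19^27≡26, 19^28≡1. First k with 19^k≡1 is k=28. Yes, ord_29(19) = 28.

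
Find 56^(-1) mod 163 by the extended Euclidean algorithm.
Extended GCD: 56(-32) + 163(11) = 1. So 56^(-1) ≡ -32 ≡ 131 mod 163. Verify: 56 × 131 = 7336 ≡ 1 mod 163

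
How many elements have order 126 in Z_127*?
A prime p has φ(p-1) primitive roots; here φ(126) = 36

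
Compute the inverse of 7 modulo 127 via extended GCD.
Extended GCD: 7(-18) + 127(1) = 1. So 7^(-1) ≡ -18 ≡ 109 (mod 127). Verify: 7 × 109 = 763 ≡ 1 (mod 127)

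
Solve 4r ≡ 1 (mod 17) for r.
Since 17 is prime, by Fermat 4^(-1) ≡ 4^{15} ≡ 13 (mod 17). Verify: 4 × 13 = 52 ≡ 1 (mod 17)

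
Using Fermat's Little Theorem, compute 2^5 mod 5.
By Fermat: 2^{4} ≡ 1 (mod 5). So 2^{5} = 2^{4} · 2^{1} ≡ 2^{1} ≡ 2 (mod 5)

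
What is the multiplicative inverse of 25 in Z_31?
Since 31 is prime, by Fermat 25^(-1) ≡ 25^{29} ≡ 5 mod 31. Verify: 25 × 5 = 125 ≡ 1 mod 31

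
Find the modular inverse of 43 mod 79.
Since 79 is prime, by Fermat 43^(-1) ≡ 43^{77} ≡ 68 (mod 79). Verify: 43 × 68 = 2924 ≡ 1 (mod 79)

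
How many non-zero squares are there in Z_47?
The squaring map on Z_47* is 2-to-1, so there are (46)/2 = 23 QRs.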